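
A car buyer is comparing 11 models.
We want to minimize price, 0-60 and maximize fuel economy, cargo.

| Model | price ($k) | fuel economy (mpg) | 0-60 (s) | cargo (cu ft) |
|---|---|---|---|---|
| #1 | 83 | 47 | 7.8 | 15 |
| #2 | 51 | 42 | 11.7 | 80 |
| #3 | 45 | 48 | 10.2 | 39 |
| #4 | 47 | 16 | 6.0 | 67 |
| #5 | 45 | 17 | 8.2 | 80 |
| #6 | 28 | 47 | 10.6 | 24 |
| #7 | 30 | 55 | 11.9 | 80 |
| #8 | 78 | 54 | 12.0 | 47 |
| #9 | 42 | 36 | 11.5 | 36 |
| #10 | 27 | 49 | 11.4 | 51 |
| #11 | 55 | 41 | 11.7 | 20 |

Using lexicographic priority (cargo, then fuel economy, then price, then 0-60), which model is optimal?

#7

First maximize cargo: best is 80, kept {#2, #5, #7}.
Then maximize fuel economy: best is 55, kept {#7}.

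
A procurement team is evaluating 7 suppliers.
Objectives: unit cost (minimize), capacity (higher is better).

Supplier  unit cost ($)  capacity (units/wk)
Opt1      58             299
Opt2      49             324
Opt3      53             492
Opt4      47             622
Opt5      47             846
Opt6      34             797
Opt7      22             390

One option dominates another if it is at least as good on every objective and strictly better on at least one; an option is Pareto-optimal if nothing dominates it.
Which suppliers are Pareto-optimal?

Opt1: dominated by Opt2 (unit cost 49≤58, capacity 324≥299).
Opt2: dominated by Opt4 (unit cost 47≤49, capacity 622≥324).
Opt3: dominated by Opt4 (unit cost 47≤53, capacity 622≥492).
Opt4: dominated by Opt5 (unit cost 47≤47, capacity 846≥622).
Opt5: not dominated (best capacity).
Opt6: not dominated.
Opt7: not dominated (best unit cost).

Opt5, Opt6, Opt7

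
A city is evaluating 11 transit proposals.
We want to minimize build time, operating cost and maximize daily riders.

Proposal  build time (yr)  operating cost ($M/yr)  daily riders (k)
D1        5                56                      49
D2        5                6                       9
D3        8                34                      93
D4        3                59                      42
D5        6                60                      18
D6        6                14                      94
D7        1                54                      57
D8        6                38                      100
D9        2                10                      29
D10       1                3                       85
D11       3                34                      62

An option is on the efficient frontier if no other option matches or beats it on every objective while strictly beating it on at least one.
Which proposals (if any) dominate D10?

D1: worse on build time (5 vs 1).
D2: worse on build time (5 vs 1).
D3: worse on build time (8 vs 1).
D4: worse on build time (3 vs 1).
D5: worse on build time (6 vs 1).
D6: worse on build time (6 vs 1).
D7: worse on operating cost (54 vs 3).
D8: worse on build time (6 vs 1).
D9: worse on build time (2 vs 1).
D11: worse on build time (3 vs 1).
No option dominates D10.

none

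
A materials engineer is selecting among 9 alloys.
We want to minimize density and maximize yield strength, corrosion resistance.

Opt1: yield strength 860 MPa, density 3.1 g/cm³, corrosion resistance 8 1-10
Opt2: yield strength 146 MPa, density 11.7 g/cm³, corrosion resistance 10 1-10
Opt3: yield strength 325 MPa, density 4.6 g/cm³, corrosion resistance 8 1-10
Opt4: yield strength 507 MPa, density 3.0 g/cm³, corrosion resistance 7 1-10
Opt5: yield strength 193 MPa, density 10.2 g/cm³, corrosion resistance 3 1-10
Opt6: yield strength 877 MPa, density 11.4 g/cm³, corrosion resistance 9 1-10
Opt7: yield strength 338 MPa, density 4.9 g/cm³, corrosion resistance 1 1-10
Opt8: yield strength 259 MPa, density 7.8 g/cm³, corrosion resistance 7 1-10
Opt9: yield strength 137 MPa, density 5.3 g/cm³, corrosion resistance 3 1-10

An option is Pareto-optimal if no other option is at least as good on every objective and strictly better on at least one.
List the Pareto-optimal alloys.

Opt1: not dominated.
Opt2: not dominated (best corrosion resistance).
Opt3: dominated by Opt1 (yield strength 860≥325, density 3.1≤4.6, corrosion resistance 8≥8).
Opt4: not dominated (best density).
Opt5: dominated by Opt1 (yield strength 860≥193, density 3.1≤10.2, corrosion resistance 8≥3).
Opt6: not dominated (best yield strength).
Opt7: dominated by Opt1 (yield strength 860≥338, density 3.1≤4.9, corrosion resistance 8≥1).
Opt8: dominated by Opt1 (yield strength 860≥259, density 3.1≤7.8, corrosion resistance 8≥7).
Opt9: dominated by Opt1 (yield strength 860≥137, density 3.1≤5.3, corrosion resistance 8≥3).

Opt1, Opt2, Opt4, Opt6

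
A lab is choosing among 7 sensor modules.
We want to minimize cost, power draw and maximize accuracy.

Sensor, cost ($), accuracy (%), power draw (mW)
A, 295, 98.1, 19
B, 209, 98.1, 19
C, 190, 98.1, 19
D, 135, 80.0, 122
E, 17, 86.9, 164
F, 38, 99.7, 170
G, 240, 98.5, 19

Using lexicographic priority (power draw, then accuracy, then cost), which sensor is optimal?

G

First minimize power draw: best is 19, kept {A, B, C, G}.
Then maximize accuracy: best is 98.5, kept {G}.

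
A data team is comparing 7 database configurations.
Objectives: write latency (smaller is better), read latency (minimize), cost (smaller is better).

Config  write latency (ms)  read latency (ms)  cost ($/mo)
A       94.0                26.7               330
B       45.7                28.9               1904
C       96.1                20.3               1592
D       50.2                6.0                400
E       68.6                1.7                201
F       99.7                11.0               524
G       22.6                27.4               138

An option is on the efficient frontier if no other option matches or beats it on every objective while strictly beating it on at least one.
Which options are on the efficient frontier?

D, E, G

A: dominated by E (write latency 68.6≤94.0, read latency 1.7≤26.7, cost 201≤330).
B: dominated by G (write latency 22.6≤45.7, read latency 27.4≤28.9, cost 138≤1904).
C: dominated by D (write latency 50.2≤96.1, read latency 6.0≤20.3, cost 400≤1592).
D: not dominated.
E: not dominated (best read latency).
F: dominated by D (write latency 50.2≤99.7, read latency 6.0≤11.0, cost 400≤524).
G: not dominated (best write latency).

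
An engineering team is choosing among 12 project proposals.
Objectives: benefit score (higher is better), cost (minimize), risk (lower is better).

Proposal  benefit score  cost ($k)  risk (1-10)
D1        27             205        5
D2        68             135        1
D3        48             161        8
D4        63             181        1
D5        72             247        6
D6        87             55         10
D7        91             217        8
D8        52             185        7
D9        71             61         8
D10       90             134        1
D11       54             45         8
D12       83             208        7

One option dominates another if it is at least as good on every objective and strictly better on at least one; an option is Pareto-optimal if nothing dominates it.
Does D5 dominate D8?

D5 vs D8: D5 is worse on cost (247 vs 185), so it does not dominate D8.

No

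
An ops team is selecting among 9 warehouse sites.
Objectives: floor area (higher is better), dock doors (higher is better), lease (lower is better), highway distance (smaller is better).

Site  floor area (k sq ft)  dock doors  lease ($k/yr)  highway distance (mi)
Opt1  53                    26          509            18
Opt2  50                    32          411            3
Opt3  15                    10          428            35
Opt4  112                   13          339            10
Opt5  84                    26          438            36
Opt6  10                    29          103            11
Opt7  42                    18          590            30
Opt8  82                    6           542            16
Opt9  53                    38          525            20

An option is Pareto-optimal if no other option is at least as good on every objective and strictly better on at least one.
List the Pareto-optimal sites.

Opt1: not dominated.
Opt2: not dominated (best highway distance).
Opt3: dominated by Opt2 (floor area 50≥15, dock doors 32≥10, lease 411≤428, highway distance 3≤35).
Opt4: not dominated (best floor area).
Opt5: not dominated.
Opt6: not dominated (best lease).
Opt7: dominated by Opt1 (floor area 53≥42, dock doors 26≥18, lease 509≤590, highway distance 18≤30).
Opt8: dominated by Opt4 (floor area 112≥82, dock doors 13≥6, lease 339≤542, highway distance 10≤16).
Opt9: not dominated (best dock doors).

Opt1, Opt2, Opt4, Opt5, Opt6, Opt9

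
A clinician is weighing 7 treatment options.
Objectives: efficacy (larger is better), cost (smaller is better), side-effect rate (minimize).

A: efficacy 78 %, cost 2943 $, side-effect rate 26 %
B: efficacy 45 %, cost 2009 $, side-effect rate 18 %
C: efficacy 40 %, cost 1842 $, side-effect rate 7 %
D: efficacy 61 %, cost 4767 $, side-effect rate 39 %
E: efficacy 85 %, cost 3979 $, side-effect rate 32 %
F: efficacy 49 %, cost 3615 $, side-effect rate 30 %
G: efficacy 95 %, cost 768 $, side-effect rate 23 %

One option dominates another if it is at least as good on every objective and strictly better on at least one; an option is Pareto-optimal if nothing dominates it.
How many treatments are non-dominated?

3

A: dominated by G (efficacy 95≥78, cost 768≤2943, side-effect rate 23≤26).
B: not dominated.
C: not dominated (best side-effect rate).
D: dominated by A (efficacy 78≥61, cost 2943≤4767, side-effect rate 26≤39).
E: dominated by G (efficacy 95≥85, cost 768≤3979, side-effect rate 23≤32).
F: dominated by A (efficacy 78≥49, cost 2943≤3615, side-effect rate 26≤30).
G: not dominated (best efficacy).
Pareto-optimal: B, C, G → 3.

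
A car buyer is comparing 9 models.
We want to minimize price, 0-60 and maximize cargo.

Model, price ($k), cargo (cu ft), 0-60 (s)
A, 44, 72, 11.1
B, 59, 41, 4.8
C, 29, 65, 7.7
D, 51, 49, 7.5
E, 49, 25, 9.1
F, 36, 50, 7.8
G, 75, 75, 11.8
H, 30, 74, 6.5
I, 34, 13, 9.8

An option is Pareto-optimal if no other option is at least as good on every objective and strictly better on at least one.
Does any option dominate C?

No

A: worse on price (44 vs 29).
B: worse on price (59 vs 29).
D: worse on price (51 vs 29).
E: worse on price (49 vs 29).
F: worse on price (36 vs 29).
G: worse on price (75 vs 29).
H: worse on price (30 vs 29).
I: worse on price (34 vs 29).
No option is at least as good as C on every objective and strictly better on one.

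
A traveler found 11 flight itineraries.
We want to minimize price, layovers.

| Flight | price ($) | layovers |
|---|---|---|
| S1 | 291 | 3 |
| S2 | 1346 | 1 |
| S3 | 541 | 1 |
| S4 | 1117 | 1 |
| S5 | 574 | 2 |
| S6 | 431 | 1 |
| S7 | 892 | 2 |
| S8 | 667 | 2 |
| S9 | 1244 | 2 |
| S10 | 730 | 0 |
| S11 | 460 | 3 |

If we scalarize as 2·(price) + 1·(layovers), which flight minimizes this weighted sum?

S1

S1: 2·291 + 1·3 = 585
S2: 2·1346 + 1·1 = 2693
S3: 2·541 + 1·1 = 1083
S4: 2·1117 + 1·1 = 2235
S5: 2·574 + 1·2 = 1150
S6: 2·431 + 1·1 = 863
S7: 2·892 + 1·2 = 1786
S8: 2·667 + 1·2 = 1336
S9: 2·1244 + 1·2 = 2490
S10: 2·730 + 1·0 = 1460
S11: 2·460 + 1·3 = 923
Lowest: S1 at 585.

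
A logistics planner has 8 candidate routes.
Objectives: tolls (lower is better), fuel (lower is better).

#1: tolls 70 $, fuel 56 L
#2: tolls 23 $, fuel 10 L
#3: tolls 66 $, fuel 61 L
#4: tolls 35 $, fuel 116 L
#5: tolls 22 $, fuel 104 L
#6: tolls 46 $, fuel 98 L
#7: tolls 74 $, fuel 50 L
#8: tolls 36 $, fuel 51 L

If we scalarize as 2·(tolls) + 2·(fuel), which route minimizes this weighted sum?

#2

#1: 2·70 + 2·56 = 252
#2: 2·23 + 2·10 = 66
#3: 2·66 + 2·61 = 254
#4: 2·35 + 2·116 = 302
#5: 2·22 + 2·104 = 252
#6: 2·46 + 2·98 = 288
#7: 2·74 + 2·50 = 248
#8: 2·36 + 2·51 = 174
Lowest: #2 at 66.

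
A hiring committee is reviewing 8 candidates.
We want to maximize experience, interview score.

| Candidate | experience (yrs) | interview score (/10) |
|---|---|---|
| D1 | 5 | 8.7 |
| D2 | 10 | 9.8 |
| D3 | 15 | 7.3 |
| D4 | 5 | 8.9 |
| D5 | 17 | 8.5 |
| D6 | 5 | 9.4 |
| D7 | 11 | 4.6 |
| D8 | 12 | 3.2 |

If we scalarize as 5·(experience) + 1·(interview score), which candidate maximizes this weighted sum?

D1: 5·5 + 1·8.7 = 33.7
D2: 5·10 + 1·9.8 = 59.8
D3: 5·15 + 1·7.3 = 82.3
D4: 5·5 + 1·8.9 = 33.9
D5: 5·17 + 1·8.5 = 93.5
D6: 5·5 + 1·9.4 = 34.4
D7: 5·11 + 1·4.6 = 59.6
D8: 5·12 + 1·3.2 = 63.2
Highest: D5 at 93.5.

D5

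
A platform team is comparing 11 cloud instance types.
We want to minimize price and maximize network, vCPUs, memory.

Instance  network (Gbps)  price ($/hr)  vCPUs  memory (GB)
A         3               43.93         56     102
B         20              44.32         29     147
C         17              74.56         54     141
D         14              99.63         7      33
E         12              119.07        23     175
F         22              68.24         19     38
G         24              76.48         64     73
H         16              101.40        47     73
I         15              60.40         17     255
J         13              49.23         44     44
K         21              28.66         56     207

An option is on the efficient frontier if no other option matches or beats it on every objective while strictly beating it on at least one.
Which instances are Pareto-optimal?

F, G, I, K

A: dominated by K (network 21≥3, price 28.66≤43.93, vCPUs 56≥56, memory 207≥102).
B: dominated by K (network 21≥20, price 28.66≤44.32, vCPUs 56≥29, memory 207≥147).
C: dominated by K (network 21≥17, price 28.66≤74.56, vCPUs 56≥54, memory 207≥141).
D: dominated by B (network 20≥14, price 44.32≤99.63, vCPUs 29≥7, memory 147≥33).
E: dominated by K (network 21≥12, price 28.66≤119.07, vCPUs 56≥23, memory 207≥175).
F: not dominated.
G: not dominated (best network).
H: dominated by C (network 17≥16, price 74.56≤101.40, vCPUs 54≥47, memory 141≥73).
I: not dominated (best memory).
J: dominated by K (network 21≥13, price 28.66≤49.23, vCPUs 56≥44, memory 207≥44).
K: not dominated (best price).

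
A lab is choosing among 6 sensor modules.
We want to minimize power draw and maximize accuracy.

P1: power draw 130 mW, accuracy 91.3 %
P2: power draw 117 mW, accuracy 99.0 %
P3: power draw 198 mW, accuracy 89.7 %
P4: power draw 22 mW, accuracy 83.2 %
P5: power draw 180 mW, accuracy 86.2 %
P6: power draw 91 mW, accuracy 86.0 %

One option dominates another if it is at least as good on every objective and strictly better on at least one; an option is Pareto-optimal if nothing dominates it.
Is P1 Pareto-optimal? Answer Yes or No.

No

P2 vs P1: power draw 117≤130, accuracy 99.0≥91.3 — P2 is at least as good on every objective and strictly better on at least one, so P2 dominates P1.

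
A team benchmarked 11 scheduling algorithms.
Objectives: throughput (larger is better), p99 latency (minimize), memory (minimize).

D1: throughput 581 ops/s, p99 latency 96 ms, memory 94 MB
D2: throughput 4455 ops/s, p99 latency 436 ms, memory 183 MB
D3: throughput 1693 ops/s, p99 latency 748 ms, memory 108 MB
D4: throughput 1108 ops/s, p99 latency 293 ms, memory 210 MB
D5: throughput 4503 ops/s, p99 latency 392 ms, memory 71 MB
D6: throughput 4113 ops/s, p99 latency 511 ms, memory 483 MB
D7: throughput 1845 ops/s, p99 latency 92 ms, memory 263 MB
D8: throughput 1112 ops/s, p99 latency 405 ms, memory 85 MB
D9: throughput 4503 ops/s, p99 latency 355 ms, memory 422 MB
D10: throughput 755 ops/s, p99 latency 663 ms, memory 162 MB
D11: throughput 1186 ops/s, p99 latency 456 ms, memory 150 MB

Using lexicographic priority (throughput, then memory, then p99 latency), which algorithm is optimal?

D5

First maximize throughput: best is 4503, kept {D5, D9}.
Then minimize memory: best is 71, kept {D5}.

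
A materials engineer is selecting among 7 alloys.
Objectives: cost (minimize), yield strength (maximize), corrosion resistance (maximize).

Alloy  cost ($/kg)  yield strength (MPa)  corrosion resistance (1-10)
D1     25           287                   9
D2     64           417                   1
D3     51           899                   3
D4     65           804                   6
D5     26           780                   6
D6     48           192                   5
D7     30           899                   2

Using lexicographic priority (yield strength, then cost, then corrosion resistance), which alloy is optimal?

First maximize yield strength: best is 899, kept {D3, D7}.
Then minimize cost: best is 30, kept {D7}.

D7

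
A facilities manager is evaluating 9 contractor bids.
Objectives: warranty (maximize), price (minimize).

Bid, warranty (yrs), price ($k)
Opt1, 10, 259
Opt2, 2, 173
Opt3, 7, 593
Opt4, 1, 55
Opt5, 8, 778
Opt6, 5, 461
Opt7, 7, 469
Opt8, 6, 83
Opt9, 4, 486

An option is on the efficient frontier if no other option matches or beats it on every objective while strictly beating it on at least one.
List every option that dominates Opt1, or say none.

none

Opt2: worse on warranty (2 vs 10).
Opt3: worse on warranty (7 vs 10).
Opt4: worse on warranty (1 vs 10).
Opt5: worse on warranty (8 vs 10).
Opt6: worse on warranty (5 vs 10).
Opt7: worse on warranty (7 vs 10).
Opt8: worse on warranty (6 vs 10).
Opt9: worse on warranty (4 vs 10).
No option dominates Opt1.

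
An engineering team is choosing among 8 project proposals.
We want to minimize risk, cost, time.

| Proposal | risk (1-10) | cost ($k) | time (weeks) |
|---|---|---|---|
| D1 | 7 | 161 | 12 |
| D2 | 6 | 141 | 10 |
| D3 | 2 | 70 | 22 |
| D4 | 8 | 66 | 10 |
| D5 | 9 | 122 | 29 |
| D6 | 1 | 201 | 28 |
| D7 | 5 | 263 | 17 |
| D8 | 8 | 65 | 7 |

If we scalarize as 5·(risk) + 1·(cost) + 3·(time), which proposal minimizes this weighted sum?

D8

D1: 5·7 + 1·161 + 3·12 = 232
D2: 5·6 + 1·141 + 3·10 = 201
D3: 5·2 + 1·70 + 3·22 = 146
D4: 5·8 + 1·66 + 3·10 = 136
D5: 5·9 + 1·122 + 3·29 = 254
D6: 5·1 + 1·201 + 3·28 = 290
D7: 5·5 + 1·263 + 3·17 = 339
D8: 5·8 + 1·65 + 3·7 = 126
Lowest: D8 at 126.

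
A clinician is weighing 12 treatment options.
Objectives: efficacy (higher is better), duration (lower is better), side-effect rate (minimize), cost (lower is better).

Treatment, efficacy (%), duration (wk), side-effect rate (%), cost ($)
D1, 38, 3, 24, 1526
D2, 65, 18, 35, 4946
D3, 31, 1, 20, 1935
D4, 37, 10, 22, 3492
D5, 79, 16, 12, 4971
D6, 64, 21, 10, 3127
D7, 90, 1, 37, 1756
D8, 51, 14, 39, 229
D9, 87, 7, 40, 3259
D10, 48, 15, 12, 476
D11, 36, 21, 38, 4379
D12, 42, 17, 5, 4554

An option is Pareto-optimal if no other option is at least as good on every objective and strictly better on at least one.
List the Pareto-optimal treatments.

D1: not dominated.
D2: not dominated.
D3: not dominated.
D4: not dominated.
D5: not dominated.
D6: not dominated.
D7: not dominated (best efficacy).
D8: not dominated (best cost).
D9: dominated by D7 (efficacy 90≥87, duration 1≤7, side-effect rate 37≤40, cost 1756≤3259).
D10: not dominated.
D11: dominated by D1 (efficacy 38≥36, duration 3≤21, side-effect rate 24≤38, cost 1526≤4379).
D12: not dominated (best side-effect rate).

D1, D2, D3, D4, D5, D6, D7, D8, D10, D12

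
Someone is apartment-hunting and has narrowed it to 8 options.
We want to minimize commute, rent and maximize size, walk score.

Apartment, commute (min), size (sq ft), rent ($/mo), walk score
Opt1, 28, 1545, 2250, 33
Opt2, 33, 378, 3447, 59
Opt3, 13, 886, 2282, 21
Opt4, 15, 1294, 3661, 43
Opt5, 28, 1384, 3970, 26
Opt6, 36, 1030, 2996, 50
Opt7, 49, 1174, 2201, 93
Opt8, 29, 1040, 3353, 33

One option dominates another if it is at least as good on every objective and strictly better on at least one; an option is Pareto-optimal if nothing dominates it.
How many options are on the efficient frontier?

6

Opt1: not dominated (best size).
Opt2: not dominated.
Opt3: not dominated (best commute).
Opt4: not dominated.
Opt5: dominated by Opt1 (commute 28≤28, size 1545≥1384, rent 2250≤3970, walk score 33≥26).
Opt6: not dominated.
Opt7: not dominated (best rent).
Opt8: dominated by Opt1 (commute 28≤29, size 1545≥1040, rent 2250≤3353, walk score 33≥33).
Pareto-optimal: Opt1, Opt2, Opt3, Opt4, Opt6, Opt7 → 6.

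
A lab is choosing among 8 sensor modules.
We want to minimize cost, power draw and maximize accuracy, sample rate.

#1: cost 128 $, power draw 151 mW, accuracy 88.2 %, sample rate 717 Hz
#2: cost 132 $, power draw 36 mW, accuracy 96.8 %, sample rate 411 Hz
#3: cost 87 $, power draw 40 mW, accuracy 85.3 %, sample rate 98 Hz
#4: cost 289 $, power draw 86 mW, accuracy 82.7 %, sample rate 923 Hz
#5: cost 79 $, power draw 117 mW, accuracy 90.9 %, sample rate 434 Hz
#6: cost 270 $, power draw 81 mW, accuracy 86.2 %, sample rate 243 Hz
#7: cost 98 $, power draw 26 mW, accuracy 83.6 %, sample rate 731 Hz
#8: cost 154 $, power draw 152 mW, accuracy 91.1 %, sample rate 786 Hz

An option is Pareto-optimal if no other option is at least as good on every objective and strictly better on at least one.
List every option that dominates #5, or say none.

#1: worse on cost (128 vs 79).
#2: worse on cost (132 vs 79).
#3: worse on cost (87 vs 79).
#4: worse on cost (289 vs 79).
#6: worse on cost (270 vs 79).
#7: worse on cost (98 vs 79).
#8: worse on cost (154 vs 79).
No option dominates #5.

none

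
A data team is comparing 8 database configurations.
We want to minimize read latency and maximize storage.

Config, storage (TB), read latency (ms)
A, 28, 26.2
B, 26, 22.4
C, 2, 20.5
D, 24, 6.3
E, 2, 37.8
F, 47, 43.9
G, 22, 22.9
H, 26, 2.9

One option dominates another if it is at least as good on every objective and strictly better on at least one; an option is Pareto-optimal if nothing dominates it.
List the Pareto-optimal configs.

A, F, H

A: not dominated.
B: dominated by H (storage 26≥26, read latency 2.9≤22.4).
C: dominated by D (storage 24≥2, read latency 6.3≤20.5).
D: dominated by H (storage 26≥24, read latency 2.9≤6.3).
E: dominated by A (storage 28≥2, read latency 26.2≤37.8).
F: not dominated (best storage).
G: dominated by B (storage 26≥22, read latency 22.4≤22.9).
H: not dominated (best read latency).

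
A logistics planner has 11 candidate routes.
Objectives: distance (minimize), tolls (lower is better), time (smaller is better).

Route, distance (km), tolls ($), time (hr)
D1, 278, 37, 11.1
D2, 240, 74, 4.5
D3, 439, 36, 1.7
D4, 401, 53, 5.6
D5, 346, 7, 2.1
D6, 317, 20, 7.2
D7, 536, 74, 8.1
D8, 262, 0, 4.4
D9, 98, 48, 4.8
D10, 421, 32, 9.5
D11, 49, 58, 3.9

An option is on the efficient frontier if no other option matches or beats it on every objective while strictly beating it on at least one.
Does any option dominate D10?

Yes

D5 vs D10: distance 346≤421, tolls 7≤32, time 2.1≤9.5 — D5 is at least as good on every objective and strictly better on at least one, so D5 dominates D10.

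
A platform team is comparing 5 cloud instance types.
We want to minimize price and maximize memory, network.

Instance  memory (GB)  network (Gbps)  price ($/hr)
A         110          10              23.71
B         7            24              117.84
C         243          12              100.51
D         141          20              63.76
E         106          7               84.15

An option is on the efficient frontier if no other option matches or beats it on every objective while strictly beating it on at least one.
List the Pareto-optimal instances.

A, B, C, D

A: not dominated (best price).
B: not dominated (best network).
C: not dominated (best memory).
D: not dominated.
E: dominated by A (memory 110≥106, network 10≥7, price 23.71≤84.15).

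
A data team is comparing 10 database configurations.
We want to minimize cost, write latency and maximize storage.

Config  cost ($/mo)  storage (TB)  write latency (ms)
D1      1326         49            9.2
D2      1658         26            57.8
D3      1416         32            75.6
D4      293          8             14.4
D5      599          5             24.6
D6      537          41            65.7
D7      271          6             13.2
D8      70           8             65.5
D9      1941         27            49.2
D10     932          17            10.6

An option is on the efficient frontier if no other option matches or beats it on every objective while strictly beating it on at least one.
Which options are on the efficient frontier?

D1: not dominated (best storage).
D2: dominated by D1 (cost 1326≤1658, storage 49≥26, write latency 9.2≤57.8).
D3: dominated by D1 (cost 1326≤1416, storage 49≥32, write latency 9.2≤75.6).
D4: not dominated.
D5: dominated by D4 (cost 293≤599, storage 8≥5, write latency 14.4≤24.6).
D6: not dominated.
D7: not dominated.
D8: not dominated (best cost).
D9: dominated by D1 (cost 1326≤1941, storage 49≥27, write latency 9.2≤49.2).
D10: not dominated.

D1, D4, D6, D7, D8, D10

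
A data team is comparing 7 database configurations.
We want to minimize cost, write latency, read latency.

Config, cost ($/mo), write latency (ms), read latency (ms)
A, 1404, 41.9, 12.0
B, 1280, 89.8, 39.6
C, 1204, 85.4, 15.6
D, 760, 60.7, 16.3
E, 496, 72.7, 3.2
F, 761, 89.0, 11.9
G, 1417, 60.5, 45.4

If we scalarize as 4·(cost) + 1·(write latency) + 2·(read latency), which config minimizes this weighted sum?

A: 4·1404 + 1·41.9 + 2·12.0 = 5681.9
B: 4·1280 + 1·89.8 + 2·39.6 = 5289.0
C: 4·1204 + 1·85.4 + 2·15.6 = 4932.6
D: 4·760 + 1·60.7 + 2·16.3 = 3133.3
E: 4·496 + 1·72.7 + 2·3.2 = 2063.1
F: 4·761 + 1·89.0 + 2·11.9 = 3156.8
G: 4·1417 + 1·60.5 + 2·45.4 = 5819.3
Lowest: E at 2063.1.

E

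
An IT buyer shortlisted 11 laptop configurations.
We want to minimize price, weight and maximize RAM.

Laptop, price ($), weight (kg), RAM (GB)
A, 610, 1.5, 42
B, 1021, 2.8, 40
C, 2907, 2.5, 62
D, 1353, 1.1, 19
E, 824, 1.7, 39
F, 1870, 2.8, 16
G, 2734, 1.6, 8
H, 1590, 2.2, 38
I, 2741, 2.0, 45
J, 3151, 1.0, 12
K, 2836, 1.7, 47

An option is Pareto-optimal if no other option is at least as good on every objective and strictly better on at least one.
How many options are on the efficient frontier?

A: not dominated (best price).
B: dominated by A (price 610≤1021, weight 1.5≤2.8, RAM 42≥40).
C: not dominated (best RAM).
D: not dominated.
E: dominated by A (price 610≤824, weight 1.5≤1.7, RAM 42≥39).
F: dominated by A (price 610≤1870, weight 1.5≤2.8, RAM 42≥16).
G: dominated by A (price 610≤2734, weight 1.5≤1.6, RAM 42≥8).
H: dominated by A (price 610≤1590, weight 1.5≤2.2, RAM 42≥38).
I: not dominated.
J: not dominated (best weight).
K: not dominated.
Pareto-optimal: A, C, D, I, J, K → 6.

6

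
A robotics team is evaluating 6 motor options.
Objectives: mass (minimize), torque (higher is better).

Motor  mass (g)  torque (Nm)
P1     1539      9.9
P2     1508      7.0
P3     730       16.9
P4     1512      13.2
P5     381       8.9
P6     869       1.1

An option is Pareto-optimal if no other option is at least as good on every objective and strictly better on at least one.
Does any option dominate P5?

No

P1: worse on mass (1539 vs 381).
P2: worse on mass (1508 vs 381).
P3: worse on mass (730 vs 381).
P4: worse on mass (1512 vs 381).
P6: worse on mass (869 vs 381).
No option is at least as good as P5 on every objective and strictly better on one.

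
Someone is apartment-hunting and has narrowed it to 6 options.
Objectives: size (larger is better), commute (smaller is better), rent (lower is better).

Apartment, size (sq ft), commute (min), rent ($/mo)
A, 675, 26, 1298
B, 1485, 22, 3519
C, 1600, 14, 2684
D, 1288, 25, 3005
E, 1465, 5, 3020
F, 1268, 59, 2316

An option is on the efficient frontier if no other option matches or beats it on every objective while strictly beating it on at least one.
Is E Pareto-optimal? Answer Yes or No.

A: worse on size (675 vs 1465).
B: worse on commute (22 vs 5).
C: worse on commute (14 vs 5).
D: worse on size (1288 vs 1465).
F: worse on size (1268 vs 1465).
No option is at least as good as E on every objective and strictly better on one.

Yes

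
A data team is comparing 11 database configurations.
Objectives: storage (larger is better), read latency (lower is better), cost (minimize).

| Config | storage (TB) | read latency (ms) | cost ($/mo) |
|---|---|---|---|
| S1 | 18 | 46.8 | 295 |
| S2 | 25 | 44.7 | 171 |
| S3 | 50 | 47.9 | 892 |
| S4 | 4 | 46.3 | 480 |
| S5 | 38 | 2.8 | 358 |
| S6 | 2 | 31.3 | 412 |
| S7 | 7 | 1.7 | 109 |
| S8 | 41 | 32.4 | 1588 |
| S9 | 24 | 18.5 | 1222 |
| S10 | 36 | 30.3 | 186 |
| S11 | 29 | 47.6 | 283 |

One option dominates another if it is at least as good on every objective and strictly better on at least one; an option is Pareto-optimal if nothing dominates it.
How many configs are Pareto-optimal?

S1: dominated by S2 (storage 25≥18, read latency 44.7≤46.8, cost 171≤295).
S2: not dominated.
S3: not dominated (best storage).
S4: dominated by S2 (storage 25≥4, read latency 44.7≤46.3, cost 171≤480).
S5: not dominated.
S6: dominated by S5 (storage 38≥2, read latency 2.8≤31.3, cost 358≤412).
S7: not dominated (best read latency).
S8: not dominated.
S9: dominated by S5 (storage 38≥24, read latency 2.8≤18.5, cost 358≤1222).
S10: not dominated.
S11: dominated by S10 (storage 36≥29, read latency 30.3≤47.6, cost 186≤283).
Pareto-optimal: S2, S3, S5, S7, S8, S10 → 6.

6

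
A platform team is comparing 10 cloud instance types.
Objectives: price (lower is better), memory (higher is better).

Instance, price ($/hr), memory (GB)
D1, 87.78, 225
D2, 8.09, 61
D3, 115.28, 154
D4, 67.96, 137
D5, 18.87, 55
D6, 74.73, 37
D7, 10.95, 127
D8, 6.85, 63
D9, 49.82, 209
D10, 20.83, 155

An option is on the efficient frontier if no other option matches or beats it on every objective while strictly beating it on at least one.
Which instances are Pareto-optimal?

D1: not dominated (best memory).
D2: dominated by D8 (price 6.85≤8.09, memory 63≥61).
D3: dominated by D1 (price 87.78≤115.28, memory 225≥154).
D4: dominated by D9 (price 49.82≤67.96, memory 209≥137).
D5: dominated by D2 (price 8.09≤18.87, memory 61≥55).
D6: dominated by D2 (price 8.09≤74.73, memory 61≥37).
D7: not dominated.
D8: not dominated (best price).
D9: not dominated.
D10: not dominated.

D1, D7, D8, D9, D10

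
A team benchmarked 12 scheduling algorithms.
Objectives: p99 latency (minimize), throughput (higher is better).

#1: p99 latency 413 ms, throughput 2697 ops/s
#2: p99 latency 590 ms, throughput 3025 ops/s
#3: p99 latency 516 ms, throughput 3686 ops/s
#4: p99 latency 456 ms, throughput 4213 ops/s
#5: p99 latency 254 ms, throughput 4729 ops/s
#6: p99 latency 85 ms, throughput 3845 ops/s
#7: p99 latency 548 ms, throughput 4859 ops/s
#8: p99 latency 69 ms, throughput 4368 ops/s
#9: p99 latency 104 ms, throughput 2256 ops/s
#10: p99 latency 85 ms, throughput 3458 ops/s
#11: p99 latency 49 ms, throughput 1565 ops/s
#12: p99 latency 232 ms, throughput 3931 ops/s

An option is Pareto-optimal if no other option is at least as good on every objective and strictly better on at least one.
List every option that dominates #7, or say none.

#1: worse on throughput (2697 vs 4859).
#2: worse on p99 latency (590 vs 548).
#3: worse on throughput (3686 vs 4859).
#4: worse on throughput (4213 vs 4859).
#5: worse on throughput (4729 vs 4859).
#6: worse on throughput (3845 vs 4859).
#8: worse on throughput (4368 vs 4859).
#9: worse on throughput (2256 vs 4859).
#10: worse on throughput (3458 vs 4859).
#11: worse on throughput (1565 vs 4859).
#12: worse on throughput (3931 vs 4859).
No option dominates #7.

none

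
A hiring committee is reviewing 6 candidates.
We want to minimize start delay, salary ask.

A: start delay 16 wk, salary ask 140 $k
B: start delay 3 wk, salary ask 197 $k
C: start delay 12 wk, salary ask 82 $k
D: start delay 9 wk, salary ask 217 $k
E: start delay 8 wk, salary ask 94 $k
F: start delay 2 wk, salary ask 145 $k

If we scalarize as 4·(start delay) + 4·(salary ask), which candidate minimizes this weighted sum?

A: 4·16 + 4·140 = 624
B: 4·3 + 4·197 = 800
C: 4·12 + 4·82 = 376
D: 4·9 + 4·217 = 904
E: 4·8 + 4·94 = 408
F: 4·2 + 4·145 = 588
Lowest: C at 376.

C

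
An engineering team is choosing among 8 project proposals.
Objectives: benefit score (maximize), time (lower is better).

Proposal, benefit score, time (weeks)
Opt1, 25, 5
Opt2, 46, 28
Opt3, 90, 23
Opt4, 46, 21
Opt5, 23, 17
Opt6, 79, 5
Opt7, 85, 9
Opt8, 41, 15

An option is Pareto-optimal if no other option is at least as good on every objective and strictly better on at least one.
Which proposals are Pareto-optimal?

Opt3, Opt6, Opt7

Opt1: dominated by Opt6 (benefit score 79≥25, time 5≤5).
Opt2: dominated by Opt3 (benefit score 90≥46, time 23≤28).
Opt3: not dominated (best benefit score).
Opt4: dominated by Opt6 (benefit score 79≥46, time 5≤21).
Opt5: dominated by Opt1 (benefit score 25≥23, time 5≤17).
Opt6: not dominated.
Opt7: not dominated.
Opt8: dominated by Opt6 (benefit score 79≥41, time 5≤15).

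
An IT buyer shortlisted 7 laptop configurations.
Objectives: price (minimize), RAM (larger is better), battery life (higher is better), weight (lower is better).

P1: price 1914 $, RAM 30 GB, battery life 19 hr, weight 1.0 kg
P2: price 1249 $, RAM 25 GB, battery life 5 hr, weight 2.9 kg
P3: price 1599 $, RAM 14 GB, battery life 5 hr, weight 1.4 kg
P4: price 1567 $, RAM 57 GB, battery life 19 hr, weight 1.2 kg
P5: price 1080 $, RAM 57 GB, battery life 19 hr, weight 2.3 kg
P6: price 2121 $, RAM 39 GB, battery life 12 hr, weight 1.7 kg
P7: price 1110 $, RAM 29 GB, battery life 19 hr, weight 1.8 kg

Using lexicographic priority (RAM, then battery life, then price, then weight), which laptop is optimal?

First maximize RAM: best is 57, kept {P4, P5}.
Then maximize battery life: best is 19, kept {P4, P5}.
Then minimize price: best is 1080, kept {P5}.

P5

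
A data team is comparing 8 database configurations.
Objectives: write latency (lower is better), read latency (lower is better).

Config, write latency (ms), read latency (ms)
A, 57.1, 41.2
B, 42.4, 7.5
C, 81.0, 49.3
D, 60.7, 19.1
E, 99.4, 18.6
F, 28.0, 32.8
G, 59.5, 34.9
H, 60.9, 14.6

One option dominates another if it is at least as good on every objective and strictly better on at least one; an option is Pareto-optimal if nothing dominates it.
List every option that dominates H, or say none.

B

B: write latency 42.4≤60.9, read latency 7.5≤14.6 — dominates H.
Others (A, C, D, E, F, G) are each worse than H on at least one objective.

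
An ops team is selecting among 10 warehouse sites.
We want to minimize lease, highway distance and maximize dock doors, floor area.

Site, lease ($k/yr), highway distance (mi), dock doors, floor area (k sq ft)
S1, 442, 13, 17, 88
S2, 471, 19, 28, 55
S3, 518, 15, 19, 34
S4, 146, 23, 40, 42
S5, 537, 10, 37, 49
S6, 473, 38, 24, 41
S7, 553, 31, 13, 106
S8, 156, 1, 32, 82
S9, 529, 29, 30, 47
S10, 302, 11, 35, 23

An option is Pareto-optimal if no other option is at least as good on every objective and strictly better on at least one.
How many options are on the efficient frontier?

S1: not dominated.
S2: dominated by S8 (lease 156≤471, highway distance 1≤19, dock doors 32≥28, floor area 82≥55).
S3: dominated by S8 (lease 156≤518, highway distance 1≤15, dock doors 32≥19, floor area 82≥34).
S4: not dominated (best lease).
S5: not dominated.
S6: dominated by S2 (lease 471≤473, highway distance 19≤38, dock doors 28≥24, floor area 55≥41).
S7: not dominated (best floor area).
S8: not dominated (best highway distance).
S9: dominated by S8 (lease 156≤529, highway distance 1≤29, dock doors 32≥30, floor area 82≥47).
S10: not dominated.
Pareto-optimal: S1, S4, S5, S7, S8, S10 → 6.

6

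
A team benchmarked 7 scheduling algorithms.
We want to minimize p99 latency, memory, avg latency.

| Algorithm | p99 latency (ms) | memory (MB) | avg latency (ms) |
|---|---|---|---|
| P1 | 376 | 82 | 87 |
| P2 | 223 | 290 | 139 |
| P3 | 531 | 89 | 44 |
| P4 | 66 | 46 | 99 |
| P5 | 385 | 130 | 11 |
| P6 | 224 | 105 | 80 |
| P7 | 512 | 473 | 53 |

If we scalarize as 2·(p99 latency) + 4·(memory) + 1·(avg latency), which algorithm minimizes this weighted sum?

P1: 2·376 + 4·82 + 1·87 = 1167
P2: 2·223 + 4·290 + 1·139 = 1745
P3: 2·531 + 4·89 + 1·44 = 1462
P4: 2·66 + 4·46 + 1·99 = 415
P5: 2·385 + 4·130 + 1·11 = 1301
P6: 2·224 + 4·105 + 1·80 = 948
P7: 2·512 + 4·473 + 1·53 = 2969
Lowest: P4 at 415.

P4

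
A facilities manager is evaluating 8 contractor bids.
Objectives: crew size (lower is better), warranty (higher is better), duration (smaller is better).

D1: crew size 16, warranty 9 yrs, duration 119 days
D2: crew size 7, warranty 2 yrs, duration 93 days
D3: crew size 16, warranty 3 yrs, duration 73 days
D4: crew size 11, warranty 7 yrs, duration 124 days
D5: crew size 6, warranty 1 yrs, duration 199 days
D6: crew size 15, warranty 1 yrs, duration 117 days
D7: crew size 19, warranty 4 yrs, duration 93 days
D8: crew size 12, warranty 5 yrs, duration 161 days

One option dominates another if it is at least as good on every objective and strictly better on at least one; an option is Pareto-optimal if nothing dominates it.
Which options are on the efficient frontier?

D1: not dominated (best warranty).
D2: not dominated.
D3: not dominated (best duration).
D4: not dominated.
D5: not dominated (best crew size).
D6: dominated by D2 (crew size 7≤15, warranty 2≥1, duration 93≤117).
D7: not dominated.
D8: dominated by D4 (crew size 11≤12, warranty 7≥5, duration 124≤161).

D1, D2, D3, D4, D5, D7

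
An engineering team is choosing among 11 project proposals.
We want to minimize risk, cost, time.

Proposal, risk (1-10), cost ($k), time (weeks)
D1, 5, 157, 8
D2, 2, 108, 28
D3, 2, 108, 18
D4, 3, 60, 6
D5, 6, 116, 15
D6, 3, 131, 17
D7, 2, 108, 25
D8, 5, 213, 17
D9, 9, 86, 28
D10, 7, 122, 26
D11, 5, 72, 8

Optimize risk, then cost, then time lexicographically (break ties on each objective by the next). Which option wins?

D3

First minimize risk: best is 2, kept {D2, D3, D7}.
Then minimize cost: best is 108, kept {D2, D3, D7}.
Then minimize time: best is 18, kept {D3}.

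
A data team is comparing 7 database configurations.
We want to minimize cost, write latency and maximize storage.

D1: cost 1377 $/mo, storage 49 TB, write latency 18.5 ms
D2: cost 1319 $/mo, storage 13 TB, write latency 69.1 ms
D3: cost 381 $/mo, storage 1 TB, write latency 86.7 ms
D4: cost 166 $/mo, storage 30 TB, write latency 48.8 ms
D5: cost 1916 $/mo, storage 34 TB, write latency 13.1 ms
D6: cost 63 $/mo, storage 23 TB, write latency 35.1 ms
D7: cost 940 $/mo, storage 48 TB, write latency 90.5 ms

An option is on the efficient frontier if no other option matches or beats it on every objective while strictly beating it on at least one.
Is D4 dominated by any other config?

No

D1: worse on cost (1377 vs 166).
D2: worse on cost (1319 vs 166).
D3: worse on cost (381 vs 166).
D5: worse on cost (1916 vs 166).
D6: worse on storage (23 vs 30).
D7: worse on cost (940 vs 166).
No option is at least as good as D4 on every objective and strictly better on one.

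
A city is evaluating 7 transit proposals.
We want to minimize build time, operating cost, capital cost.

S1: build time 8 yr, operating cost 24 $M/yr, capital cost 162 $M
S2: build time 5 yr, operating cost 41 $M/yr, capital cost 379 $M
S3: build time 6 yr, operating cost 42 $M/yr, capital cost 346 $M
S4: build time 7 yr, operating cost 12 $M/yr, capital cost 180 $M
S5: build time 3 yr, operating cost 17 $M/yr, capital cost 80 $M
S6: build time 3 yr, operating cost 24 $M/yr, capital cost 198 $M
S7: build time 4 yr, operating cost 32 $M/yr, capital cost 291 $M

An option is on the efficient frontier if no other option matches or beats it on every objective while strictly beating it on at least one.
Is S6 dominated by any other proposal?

S5 vs S6: build time 3≤3, operating cost 17≤24, capital cost 80≤198 — S5 is at least as good on every objective and strictly better on at least one, so S5 dominates S6.

Yes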